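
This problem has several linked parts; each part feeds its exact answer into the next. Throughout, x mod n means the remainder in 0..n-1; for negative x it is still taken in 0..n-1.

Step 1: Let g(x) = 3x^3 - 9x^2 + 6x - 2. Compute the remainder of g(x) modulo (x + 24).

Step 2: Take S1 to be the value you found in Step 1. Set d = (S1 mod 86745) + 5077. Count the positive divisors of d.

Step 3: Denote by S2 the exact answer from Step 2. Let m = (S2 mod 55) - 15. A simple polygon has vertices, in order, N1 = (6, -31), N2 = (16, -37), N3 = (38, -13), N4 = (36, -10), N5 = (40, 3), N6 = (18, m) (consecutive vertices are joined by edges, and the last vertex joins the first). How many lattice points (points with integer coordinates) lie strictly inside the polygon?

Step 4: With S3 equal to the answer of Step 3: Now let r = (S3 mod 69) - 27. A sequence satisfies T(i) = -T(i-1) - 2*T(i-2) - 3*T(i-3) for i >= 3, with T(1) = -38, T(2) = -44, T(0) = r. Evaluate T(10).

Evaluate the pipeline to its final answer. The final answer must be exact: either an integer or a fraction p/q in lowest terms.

Step 1: remainder = value at the root: 3*(-24)^3 - 9*(-24)^2 + 6*(-24)^1 - 2 = (-41472) + (-5184) + (-144) + (-2) = -46802; answer -46802
Step 2: S1 = -46802; d = 45020; 45020 = 2^2 * 5 * 2251; number of divisors = (2+1) * (1+1) * (1+1) = 12; answer 12
Step 3: S2 = 12; m = -3; cross terms: (6*-37 - 16*-31)=274, (16*-13 - 38*-37)=1198, (38*-10 - 36*-13)=88, (36*3 - 40*-10)=508, (40*-3 - 18*3)=-174, (18*-31 - 6*-3)=-540; twice the area = |1354| = 1354; area = 677; boundary points = 2 + 2 + 1 + 1 + 2 + 4 = 12; strictly interior points = area - boundary/2 + 1 = 672; answer 672
Step 4: S3 = 672; r = 24; T(3) = -1*(-44) - 2*(-38) - 3*(24) = 48; iterating: T(3)=48, T(4)=154, T(5)=-118, T(6)=-334, T(7)=108, T(8)=914, T(9)=-128, T(10)=-2024; answer -2024

-2024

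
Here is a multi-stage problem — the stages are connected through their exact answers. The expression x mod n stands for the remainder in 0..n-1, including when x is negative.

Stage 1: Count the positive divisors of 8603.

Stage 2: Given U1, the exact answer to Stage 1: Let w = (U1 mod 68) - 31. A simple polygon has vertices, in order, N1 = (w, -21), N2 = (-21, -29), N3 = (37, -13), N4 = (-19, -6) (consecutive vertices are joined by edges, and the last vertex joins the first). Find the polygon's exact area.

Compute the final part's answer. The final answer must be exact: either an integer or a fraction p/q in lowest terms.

728

Stage 1: 8603 = 7 * 1229; number of divisors = (1+1) * (1+1) = 4; answer 4
Stage 2: U1 = 4; w = -27; cross terms: (-27*-29 - -21*-21)=342, (-21*-13 - 37*-29)=1346, (37*-6 - -19*-13)=-469, (-19*-21 - -27*-6)=237; twice the area = |1456| = 1456; area = 728; answer 728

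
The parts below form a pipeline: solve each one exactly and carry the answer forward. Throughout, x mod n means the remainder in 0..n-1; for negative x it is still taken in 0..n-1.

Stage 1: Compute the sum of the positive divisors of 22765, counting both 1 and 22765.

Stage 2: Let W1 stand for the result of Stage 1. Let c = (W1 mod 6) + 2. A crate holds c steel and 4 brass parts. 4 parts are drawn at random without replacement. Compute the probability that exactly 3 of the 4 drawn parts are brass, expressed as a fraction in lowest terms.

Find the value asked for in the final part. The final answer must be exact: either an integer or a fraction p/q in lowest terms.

Stage 1: 22765 = 5 * 29 * 157; sigma = (1 + 5) * (1 + 29) * (1 + 157) = 6 * 30 * 158 = 28440; answer 28440
Stage 2: W1 = 28440; c = 2; total draws C(6,4) = 15; favorable C(4,3)*C(2,1) = 8; P = 8/15; answer 8/15

8/15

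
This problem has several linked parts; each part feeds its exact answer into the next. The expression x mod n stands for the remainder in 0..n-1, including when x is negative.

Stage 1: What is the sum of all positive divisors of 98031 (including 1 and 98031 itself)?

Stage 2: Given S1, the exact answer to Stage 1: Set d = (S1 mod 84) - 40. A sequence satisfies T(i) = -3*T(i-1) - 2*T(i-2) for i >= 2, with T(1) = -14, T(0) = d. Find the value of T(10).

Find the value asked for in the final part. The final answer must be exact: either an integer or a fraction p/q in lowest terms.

55202

Stage 1: 98031 = 3 * 41 * 797; sigma = (1 + 3) * (1 + 41) * (1 + 797) = 4 * 42 * 798 = 134064; answer 134064
Stage 2: S1 = 134064; d = -40; T(2) = -3*(-14) - 2*(-40) = 122; iterating: T(2)=122, T(3)=-338, T(4)=770, T(5)=-1634, T(6)=3362, T(7)=-6818, T(8)=13730, T(9)=-27554, T(10)=55202; answer 55202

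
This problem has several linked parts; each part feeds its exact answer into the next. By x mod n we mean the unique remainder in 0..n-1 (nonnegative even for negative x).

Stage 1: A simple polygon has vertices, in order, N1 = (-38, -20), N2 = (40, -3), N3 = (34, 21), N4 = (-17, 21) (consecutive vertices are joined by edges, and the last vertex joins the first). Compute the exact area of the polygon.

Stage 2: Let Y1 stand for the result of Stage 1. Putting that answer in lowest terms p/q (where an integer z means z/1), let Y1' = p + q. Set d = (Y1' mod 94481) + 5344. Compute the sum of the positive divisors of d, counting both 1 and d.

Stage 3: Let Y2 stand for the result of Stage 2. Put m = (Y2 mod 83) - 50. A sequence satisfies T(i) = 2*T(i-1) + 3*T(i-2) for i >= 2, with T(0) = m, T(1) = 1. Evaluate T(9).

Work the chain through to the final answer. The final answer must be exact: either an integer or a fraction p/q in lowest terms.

Stage 1: cross terms: (-38*-3 - 40*-20)=914, (40*21 - 34*-3)=942, (34*21 - -17*21)=1071, (-17*-20 - -38*21)=1138; twice the area = |4065| = 4065; area = 4065/2; answer 4065/2
Stage 2: Y1 = 4065/2; threaded value p + q = 4067; d = 9411; 9411 = 3 * 3137; sigma = (1 + 3) * (1 + 3137) = 4 * 3138 = 12552; answer 12552
Stage 3: Y2 = 12552; m = -31; T(2) = 2*(1) + 3*(-31) = -91; iterating: T(2)=-91, T(3)=-179, T(4)=-631, T(5)=-1799, T(6)=-5491, T(7)=-16379, T(8)=-49231, T(9)=-147599; answer -147599

-147599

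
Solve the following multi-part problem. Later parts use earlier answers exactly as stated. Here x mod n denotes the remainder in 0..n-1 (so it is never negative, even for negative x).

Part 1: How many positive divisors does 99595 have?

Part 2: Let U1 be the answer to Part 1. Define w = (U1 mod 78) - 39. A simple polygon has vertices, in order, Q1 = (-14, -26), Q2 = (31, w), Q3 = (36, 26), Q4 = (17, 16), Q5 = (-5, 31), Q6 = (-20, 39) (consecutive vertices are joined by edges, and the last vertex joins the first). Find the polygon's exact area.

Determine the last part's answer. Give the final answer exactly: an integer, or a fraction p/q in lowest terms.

2797

Part 1: 99595 = 5 * 19919; number of divisors = (1+1) * (1+1) = 4; answer 4
Part 2: U1 = 4; w = -35; cross terms: (-14*-35 - 31*-26)=1296, (31*26 - 36*-35)=2066, (36*16 - 17*26)=134, (17*31 - -5*16)=607, (-5*39 - -20*31)=425, (-20*-26 - -14*39)=1066; twice the area = |5594| = 5594; area = 2797; answer 2797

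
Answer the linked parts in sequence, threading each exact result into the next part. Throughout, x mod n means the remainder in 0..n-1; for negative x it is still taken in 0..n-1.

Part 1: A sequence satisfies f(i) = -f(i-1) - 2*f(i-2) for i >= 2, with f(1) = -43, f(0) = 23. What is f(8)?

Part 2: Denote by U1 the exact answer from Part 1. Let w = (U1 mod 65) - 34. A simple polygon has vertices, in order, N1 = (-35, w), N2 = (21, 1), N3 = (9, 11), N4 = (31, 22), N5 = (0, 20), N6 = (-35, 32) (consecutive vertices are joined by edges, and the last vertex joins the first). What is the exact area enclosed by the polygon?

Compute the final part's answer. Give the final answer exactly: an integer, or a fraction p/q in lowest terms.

2082

Part 1: f(2) = -1*(-43) - 2*(23) = -3; iterating: f(2)=-3, f(3)=89, f(4)=-83, f(5)=-95, f(6)=261, f(7)=-71, f(8)=-451; answer -451
Part 2: U1 = -451; w = -30; cross terms: (-35*1 - 21*-30)=595, (21*11 - 9*1)=222, (9*22 - 31*11)=-143, (31*20 - 0*22)=620, (0*32 - -35*20)=700, (-35*-30 - -35*32)=2170; twice the area = |4164| = 4164; area = 2082; answer 2082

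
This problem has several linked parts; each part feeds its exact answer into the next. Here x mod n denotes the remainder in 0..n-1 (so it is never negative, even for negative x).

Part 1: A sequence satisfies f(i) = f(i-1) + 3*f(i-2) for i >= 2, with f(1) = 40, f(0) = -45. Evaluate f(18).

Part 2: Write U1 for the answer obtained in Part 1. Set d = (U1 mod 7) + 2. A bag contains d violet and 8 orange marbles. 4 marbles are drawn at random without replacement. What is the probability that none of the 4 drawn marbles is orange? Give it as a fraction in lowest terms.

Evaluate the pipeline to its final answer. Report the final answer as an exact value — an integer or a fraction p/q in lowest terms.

1/26

Part 1: f(2) = 1*(40) + 3*(-45) = -95; iterating: f(2)=-95, f(3)=25, f(4)=-260, f(5)=-185, f(6)=-965, f(7)=-1520, f(8)=-4415, f(9)=-8975, f(10)=-22220, f(11)=-49145, f(12)=-115805, f(13)=-263240, f(14)=-610655, f(15)=-1400375, f(16)=-3232340, f(17)=-7433465, f(18)=-17130485; answer -17130485
Part 2: U1 = -17130485; d = 8; total draws C(16,4) = 1820; favorable C(8,4) = 70; P = 1/26; answer 1/26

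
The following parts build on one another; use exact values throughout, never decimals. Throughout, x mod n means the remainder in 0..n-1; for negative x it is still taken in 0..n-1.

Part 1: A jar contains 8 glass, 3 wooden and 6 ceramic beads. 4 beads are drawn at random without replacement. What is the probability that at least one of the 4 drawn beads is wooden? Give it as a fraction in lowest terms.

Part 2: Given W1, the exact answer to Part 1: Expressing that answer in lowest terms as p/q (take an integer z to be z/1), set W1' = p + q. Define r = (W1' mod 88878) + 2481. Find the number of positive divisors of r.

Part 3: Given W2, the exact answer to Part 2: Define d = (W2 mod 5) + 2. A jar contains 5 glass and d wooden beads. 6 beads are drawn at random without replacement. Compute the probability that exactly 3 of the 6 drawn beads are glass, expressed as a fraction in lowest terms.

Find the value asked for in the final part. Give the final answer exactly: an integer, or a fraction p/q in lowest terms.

10/21

Part 1: total draws C(17,4) = 2380; complement C(14,4) = 1001; favorable 2380 - 1001 = 1379; P = 197/340; answer 197/340
Part 2: W1 = 197/340; threaded value p + q = 537; r = 3018; 3018 = 2 * 3 * 503; number of divisors = (1+1) * (1+1) * (1+1) = 8; answer 8
Part 3: W2 = 8; d = 5; total draws C(10,6) = 210; favorable C(5,3)*C(5,3) = 100; P = 10/21; answer 10/21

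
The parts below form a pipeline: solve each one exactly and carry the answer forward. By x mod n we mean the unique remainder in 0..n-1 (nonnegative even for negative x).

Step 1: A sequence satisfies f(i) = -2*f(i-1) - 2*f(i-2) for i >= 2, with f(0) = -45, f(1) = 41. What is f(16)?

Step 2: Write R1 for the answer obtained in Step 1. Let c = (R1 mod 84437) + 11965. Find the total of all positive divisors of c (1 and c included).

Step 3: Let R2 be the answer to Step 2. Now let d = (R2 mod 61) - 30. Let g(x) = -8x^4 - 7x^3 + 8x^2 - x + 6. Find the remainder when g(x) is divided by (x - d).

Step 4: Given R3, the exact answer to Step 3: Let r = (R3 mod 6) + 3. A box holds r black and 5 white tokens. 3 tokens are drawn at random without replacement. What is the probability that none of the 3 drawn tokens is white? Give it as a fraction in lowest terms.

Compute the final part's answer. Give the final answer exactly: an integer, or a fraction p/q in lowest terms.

Step 1: f(2) = -2*(41) - 2*(-45) = 8; iterating: f(2)=8, f(3)=-98, f(4)=180, f(5)=-164, f(6)=-32, f(7)=392, f(8)=-720, f(9)=656, f(10)=128, f(11)=-1568, f(12)=2880, f(13)=-2624, f(14)=-512, f(15)=6272, f(16)=-11520; answer -11520
Step 2: R1 = -11520; c = 84882; 84882 = 2 * 3 * 7 * 43 * 47; sigma = (1 + 2) * (1 + 3) * (1 + 7) * (1 + 43) * (1 + 47) = 3 * 4 * 8 * 44 * 48 = 202752; answer 202752
Step 3: R2 = 202752; d = 19; remainder = value at the root: -8*(19)^4 - 7*(19)^3 + 8*(19)^2 - 1*(19)^1 + 6 = (-1042568) + (-48013) + (2888) + (-19) + (6) = -1087706; answer -1087706
Step 4: R3 = -1087706; r = 7; total draws C(12,3) = 220; favorable C(7,3) = 35; P = 7/44; answer 7/44

7/44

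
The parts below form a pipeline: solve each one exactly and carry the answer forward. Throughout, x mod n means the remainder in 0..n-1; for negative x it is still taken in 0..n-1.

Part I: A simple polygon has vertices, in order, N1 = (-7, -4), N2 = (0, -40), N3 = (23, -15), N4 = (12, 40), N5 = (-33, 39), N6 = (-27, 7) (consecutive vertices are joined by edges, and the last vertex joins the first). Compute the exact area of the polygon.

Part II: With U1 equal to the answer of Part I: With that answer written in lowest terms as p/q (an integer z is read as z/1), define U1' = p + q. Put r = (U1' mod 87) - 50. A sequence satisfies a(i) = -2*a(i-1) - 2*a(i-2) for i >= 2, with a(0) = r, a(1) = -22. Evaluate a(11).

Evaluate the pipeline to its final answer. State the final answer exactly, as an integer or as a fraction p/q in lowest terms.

-2432

Part I: cross terms: (-7*-40 - 0*-4)=280, (0*-15 - 23*-40)=920, (23*40 - 12*-15)=1100, (12*39 - -33*40)=1788, (-33*7 - -27*39)=822, (-27*-4 - -7*7)=157; twice the area = |5067| = 5067; area = 5067/2; answer 5067/2
Part II: U1 = 5067/2; threaded value p + q = 5069; r = -27; a(2) = -2*(-22) - 2*(-27) = 98; iterating: a(2)=98, a(3)=-152, a(4)=108, a(5)=88, a(6)=-392, a(7)=608, a(8)=-432, a(9)=-352, a(10)=1568, a(11)=-2432; answer -2432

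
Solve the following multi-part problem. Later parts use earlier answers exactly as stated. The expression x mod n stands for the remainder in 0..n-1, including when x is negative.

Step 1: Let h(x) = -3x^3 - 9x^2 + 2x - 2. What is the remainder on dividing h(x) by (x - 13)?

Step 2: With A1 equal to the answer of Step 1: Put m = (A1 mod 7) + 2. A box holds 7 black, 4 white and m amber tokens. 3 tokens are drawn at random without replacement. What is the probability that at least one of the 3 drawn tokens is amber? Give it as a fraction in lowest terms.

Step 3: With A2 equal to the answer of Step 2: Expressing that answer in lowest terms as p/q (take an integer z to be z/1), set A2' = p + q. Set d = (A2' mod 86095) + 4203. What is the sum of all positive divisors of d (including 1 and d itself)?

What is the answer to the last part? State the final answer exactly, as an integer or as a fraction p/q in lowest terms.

Step 1: remainder = value at the root: -3*(13)^3 - 9*(13)^2 + 2*(13)^1 - 2 = (-6591) + (-1521) + (26) + (-2) = -8088; answer -8088
Step 2: A1 = -8088; m = 6; total draws C(17,3) = 680; complement C(11,3) = 165; favorable 680 - 165 = 515; P = 103/136; answer 103/136
Step 3: A2 = 103/136; threaded value p + q = 239; d = 4442; 4442 = 2 * 2221; sigma = (1 + 2) * (1 + 2221) = 3 * 2222 = 6666; answer 6666

6666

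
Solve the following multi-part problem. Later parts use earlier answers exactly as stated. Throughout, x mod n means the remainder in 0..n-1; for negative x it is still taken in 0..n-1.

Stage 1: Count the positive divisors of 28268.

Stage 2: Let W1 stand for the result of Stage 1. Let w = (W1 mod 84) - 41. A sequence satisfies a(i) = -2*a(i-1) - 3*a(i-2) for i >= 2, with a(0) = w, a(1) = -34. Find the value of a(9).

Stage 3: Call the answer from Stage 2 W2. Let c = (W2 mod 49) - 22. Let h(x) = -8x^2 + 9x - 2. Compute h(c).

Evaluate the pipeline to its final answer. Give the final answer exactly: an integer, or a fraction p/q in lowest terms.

Stage 1: 28268 = 2^2 * 37 * 191; number of divisors = (2+1) * (1+1) * (1+1) = 12; answer 12
Stage 2: W1 = 12; w = -29; a(2) = -2*(-34) - 3*(-29) = 155; iterating: a(2)=155, a(3)=-208, a(4)=-49, a(5)=722, a(6)=-1297, a(7)=428, a(8)=3035, a(9)=-7354; answer -7354
Stage 3: W2 = -7354; c = 23; -8*(23)^2 + 9*(23)^1 - 2 = (-4232) + (207) + (-2) = -4027; answer -4027

-4027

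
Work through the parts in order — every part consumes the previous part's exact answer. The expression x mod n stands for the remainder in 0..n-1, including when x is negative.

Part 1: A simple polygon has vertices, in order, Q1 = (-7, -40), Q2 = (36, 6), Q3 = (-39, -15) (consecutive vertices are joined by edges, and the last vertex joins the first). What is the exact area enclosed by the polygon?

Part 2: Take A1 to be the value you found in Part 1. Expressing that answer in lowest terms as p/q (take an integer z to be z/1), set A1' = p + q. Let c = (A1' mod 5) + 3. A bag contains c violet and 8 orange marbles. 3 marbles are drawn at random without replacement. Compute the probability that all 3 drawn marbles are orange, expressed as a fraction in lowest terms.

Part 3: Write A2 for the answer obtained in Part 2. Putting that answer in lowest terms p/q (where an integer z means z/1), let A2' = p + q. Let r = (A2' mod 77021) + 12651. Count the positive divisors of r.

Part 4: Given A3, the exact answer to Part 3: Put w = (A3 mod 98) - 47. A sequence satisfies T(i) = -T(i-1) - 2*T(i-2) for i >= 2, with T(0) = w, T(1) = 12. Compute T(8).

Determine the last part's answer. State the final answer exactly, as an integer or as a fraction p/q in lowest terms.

Part 1: cross terms: (-7*6 - 36*-40)=1398, (36*-15 - -39*6)=-306, (-39*-40 - -7*-15)=1455; twice the area = |2547| = 2547; area = 2547/2; answer 2547/2
Part 2: A1 = 2547/2; threaded value p + q = 2549; c = 7; total draws C(15,3) = 455; favorable C(8,3) = 56; P = 8/65; answer 8/65
Part 3: A2 = 8/65; threaded value p + q = 73; r = 12724; 12724 = 2^2 * 3181; number of divisors = (2+1) * (1+1) = 6; answer 6
Part 4: A3 = 6; w = -41; T(2) = -1*(12) - 2*(-41) = 70; iterating: T(2)=70, T(3)=-94, T(4)=-46, T(5)=234, T(6)=-142, T(7)=-326, T(8)=610; answer 610

610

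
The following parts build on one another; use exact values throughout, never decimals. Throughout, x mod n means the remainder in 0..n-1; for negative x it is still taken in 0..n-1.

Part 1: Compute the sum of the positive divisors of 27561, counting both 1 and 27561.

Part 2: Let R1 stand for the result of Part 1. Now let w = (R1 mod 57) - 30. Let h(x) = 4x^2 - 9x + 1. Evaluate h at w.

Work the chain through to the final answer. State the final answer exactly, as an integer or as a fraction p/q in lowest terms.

Part 1: 27561 = 3 * 9187; sigma = (1 + 3) * (1 + 9187) = 4 * 9188 = 36752; answer 36752
Part 2: R1 = 36752; w = 14; 4*(14)^2 - 9*(14)^1 + 1 = (784) + (-126) + (1) = 659; answer 659

659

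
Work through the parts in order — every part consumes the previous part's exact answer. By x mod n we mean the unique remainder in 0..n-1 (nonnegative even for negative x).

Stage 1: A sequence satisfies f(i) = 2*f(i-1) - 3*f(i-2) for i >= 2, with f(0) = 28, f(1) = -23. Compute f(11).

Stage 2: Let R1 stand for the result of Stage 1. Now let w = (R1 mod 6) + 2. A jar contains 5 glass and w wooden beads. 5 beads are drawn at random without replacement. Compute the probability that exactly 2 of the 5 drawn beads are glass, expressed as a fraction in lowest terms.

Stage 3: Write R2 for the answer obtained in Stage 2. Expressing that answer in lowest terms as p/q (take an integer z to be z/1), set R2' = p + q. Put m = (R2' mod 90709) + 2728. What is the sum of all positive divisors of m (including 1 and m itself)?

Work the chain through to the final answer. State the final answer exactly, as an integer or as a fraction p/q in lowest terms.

Stage 1: f(2) = 2*(-23) - 3*(28) = -130; iterating: f(2)=-130, f(3)=-191, f(4)=8, f(5)=589, f(6)=1154, f(7)=541, f(8)=-2380, f(9)=-6383, f(10)=-5626, f(11)=7897; answer 7897
Stage 2: R1 = 7897; w = 3; total draws C(8,5) = 56; favorable C(5,2)*C(3,3) = 10; P = 5/28; answer 5/28
Stage 3: R2 = 5/28; threaded value p + q = 33; m = 2761; 2761 = 11 * 251; sigma = (1 + 11) * (1 + 251) = 12 * 252 = 3024; answer 3024

3024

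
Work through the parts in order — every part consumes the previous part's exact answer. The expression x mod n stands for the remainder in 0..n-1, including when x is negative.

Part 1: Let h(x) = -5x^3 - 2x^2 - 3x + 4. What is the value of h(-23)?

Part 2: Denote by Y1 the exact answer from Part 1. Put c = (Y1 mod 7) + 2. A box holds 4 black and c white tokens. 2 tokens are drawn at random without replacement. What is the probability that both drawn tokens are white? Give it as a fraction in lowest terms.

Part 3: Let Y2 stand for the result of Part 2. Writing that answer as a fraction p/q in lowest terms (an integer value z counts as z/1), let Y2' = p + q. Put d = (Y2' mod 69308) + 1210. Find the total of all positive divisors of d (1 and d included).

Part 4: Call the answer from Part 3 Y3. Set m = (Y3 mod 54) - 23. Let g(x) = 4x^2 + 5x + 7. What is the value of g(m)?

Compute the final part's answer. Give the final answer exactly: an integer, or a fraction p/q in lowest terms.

1078

Part 1: -5*(-23)^3 - 2*(-23)^2 - 3*(-23)^1 + 4 = (60835) + (-1058) + (69) + (4) = 59850; answer 59850
Part 2: Y1 = 59850; c = 2; total draws C(6,2) = 15; favorable C(2,2) = 1; P = 1/15; answer 1/15
Part 3: Y2 = 1/15; threaded value p + q = 16; d = 1226; 1226 = 2 * 613; sigma = (1 + 2) * (1 + 613) = 3 * 614 = 1842; answer 1842
Part 4: Y3 = 1842; m = -17; 4*(-17)^2 + 5*(-17)^1 + 7 = (1156) + (-85) + (7) = 1078; answer 1078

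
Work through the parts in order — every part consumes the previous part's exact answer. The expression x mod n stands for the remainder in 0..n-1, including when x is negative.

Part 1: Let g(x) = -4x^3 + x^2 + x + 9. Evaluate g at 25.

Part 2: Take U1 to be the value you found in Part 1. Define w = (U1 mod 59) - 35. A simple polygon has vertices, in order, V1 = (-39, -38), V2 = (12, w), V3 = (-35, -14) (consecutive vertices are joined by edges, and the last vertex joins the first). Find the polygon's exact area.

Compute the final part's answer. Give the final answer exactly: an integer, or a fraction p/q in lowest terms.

Part 1: -4*(25)^3 + 1*(25)^2 + 1*(25)^1 + 9 = (-62500) + (625) + (25) + (9) = -61841; answer -61841
Part 2: U1 = -61841; w = 15; cross terms: (-39*15 - 12*-38)=-129, (12*-14 - -35*15)=357, (-35*-38 - -39*-14)=784; twice the area = |1012| = 1012; area = 506; answer 506

506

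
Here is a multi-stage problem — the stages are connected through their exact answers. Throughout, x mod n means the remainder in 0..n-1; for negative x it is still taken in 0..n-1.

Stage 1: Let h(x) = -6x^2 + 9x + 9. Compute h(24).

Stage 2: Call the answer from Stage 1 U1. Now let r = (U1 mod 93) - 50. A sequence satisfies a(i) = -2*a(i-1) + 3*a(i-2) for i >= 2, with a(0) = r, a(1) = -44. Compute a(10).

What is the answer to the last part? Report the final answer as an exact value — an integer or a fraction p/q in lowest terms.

265690

Stage 1: -6*(24)^2 + 9*(24)^1 + 9 = (-3456) + (216) + (9) = -3231; answer -3231
Stage 2: U1 = -3231; r = -26; a(2) = -2*(-44) + 3*(-26) = 10; iterating: a(2)=10, a(3)=-152, a(4)=334, a(5)=-1124, a(6)=3250, a(7)=-9872, a(8)=29494, a(9)=-88604, a(10)=265690; answer 265690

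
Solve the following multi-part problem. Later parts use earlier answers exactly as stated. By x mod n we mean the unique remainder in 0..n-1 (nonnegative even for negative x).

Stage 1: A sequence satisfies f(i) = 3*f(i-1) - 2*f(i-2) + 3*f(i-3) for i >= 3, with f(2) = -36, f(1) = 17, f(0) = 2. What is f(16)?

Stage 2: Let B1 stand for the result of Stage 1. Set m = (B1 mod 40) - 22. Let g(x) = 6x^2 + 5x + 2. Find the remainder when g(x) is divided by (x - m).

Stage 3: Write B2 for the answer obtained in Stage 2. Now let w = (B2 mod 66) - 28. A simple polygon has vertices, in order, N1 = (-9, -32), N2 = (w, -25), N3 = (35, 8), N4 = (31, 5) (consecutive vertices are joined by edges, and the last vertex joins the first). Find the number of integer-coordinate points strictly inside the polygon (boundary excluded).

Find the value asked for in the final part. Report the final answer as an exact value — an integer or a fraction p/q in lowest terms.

354

Stage 1: f(3) = 3*(-36) - 2*(17) + 3*(2) = -136; iterating: f(3)=-136, f(4)=-285, f(5)=-691, f(6)=-1911, f(7)=-5206, f(8)=-13869, f(9)=-36928, f(10)=-98664, f(11)=-263743, f(12)=-704685, f(13)=-1882561, f(14)=-5029542, f(15)=-13437559, f(16)=-35901276; answer -35901276
Stage 2: B1 = -35901276; m = -18; remainder = value at the root: 6*(-18)^2 + 5*(-18)^1 + 2 = (1944) + (-90) + (2) = 1856; answer 1856
Stage 3: B2 = 1856; w = -20; cross terms: (-9*-25 - -20*-32)=-415, (-20*8 - 35*-25)=715, (35*5 - 31*8)=-73, (31*-32 - -9*5)=-947; twice the area = |-720| = 720; area = 360; boundary points = 1 + 11 + 1 + 1 = 14; strictly interior points = area - boundary/2 + 1 = 354; answer 354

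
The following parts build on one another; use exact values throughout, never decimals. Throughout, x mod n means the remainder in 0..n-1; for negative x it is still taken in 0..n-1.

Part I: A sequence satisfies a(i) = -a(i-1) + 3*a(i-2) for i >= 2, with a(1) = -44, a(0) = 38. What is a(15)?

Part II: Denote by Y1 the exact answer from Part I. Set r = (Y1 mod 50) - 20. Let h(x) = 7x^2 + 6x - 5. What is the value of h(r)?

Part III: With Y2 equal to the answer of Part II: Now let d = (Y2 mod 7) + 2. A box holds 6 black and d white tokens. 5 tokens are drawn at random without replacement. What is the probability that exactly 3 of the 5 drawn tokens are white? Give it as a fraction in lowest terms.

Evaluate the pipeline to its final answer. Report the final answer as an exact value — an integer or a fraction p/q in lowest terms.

5/42

Part I: a(2) = -1*(-44) + 3*(38) = 158; iterating: a(2)=158, a(3)=-290, a(4)=764, a(5)=-1634, a(6)=3926, a(7)=-8828, a(8)=20606, a(9)=-47090, a(10)=108908, a(11)=-250178, a(12)=576902, a(13)=-1327436, a(14)=3058142, a(15)=-7040450; answer -7040450
Part II: Y1 = -7040450; r = -20; 7*(-20)^2 + 6*(-20)^1 - 5 = (2800) + (-120) + (-5) = 2675; answer 2675
Part III: Y2 = 2675; d = 3; total draws C(9,5) = 126; favorable C(3,3)*C(6,2) = 15; P = 5/42; answer 5/42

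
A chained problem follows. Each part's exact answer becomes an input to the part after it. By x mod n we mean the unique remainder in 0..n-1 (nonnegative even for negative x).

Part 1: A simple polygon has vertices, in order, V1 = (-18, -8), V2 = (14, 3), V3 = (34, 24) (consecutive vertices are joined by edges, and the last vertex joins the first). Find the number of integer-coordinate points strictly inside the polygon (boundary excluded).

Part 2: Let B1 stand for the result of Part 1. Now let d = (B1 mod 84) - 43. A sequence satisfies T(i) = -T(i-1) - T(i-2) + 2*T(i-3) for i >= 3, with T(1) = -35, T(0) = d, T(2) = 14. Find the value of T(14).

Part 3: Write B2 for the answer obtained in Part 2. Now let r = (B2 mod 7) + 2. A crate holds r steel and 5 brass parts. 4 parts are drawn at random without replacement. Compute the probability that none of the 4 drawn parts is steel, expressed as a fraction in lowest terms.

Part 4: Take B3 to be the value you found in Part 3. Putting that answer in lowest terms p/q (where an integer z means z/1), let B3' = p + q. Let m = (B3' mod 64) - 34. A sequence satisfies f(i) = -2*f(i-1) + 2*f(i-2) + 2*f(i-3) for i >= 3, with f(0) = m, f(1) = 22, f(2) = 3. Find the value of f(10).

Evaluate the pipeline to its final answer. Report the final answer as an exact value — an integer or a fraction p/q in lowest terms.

23528

Part 1: cross terms: (-18*3 - 14*-8)=58, (14*24 - 34*3)=234, (34*-8 - -18*24)=160; twice the area = |452| = 452; area = 226; boundary points = 1 + 1 + 4 = 6; strictly interior points = area - boundary/2 + 1 = 224; answer 224
Part 2: B1 = 224; d = 13; T(3) = -1*(14) - 1*(-35) + 2*(13) = 47; iterating: T(3)=47, T(4)=-131, T(5)=112, T(6)=113, T(7)=-487, T(8)=598, T(9)=115, T(10)=-1687, T(11)=2768, T(12)=-851, T(13)=-5291, T(14)=11678; answer 11678
Part 3: B2 = 11678; r = 4; total draws C(9,4) = 126; favorable C(5,4) = 5; P = 5/126; answer 5/126
Part 4: B3 = 5/126; threaded value p + q = 131; m = -31; f(3) = -2*(3) + 2*(22) + 2*(-31) = -24; iterating: f(3)=-24, f(4)=98, f(5)=-238, f(6)=624, f(7)=-1528, f(8)=3828, f(9)=-9464, f(10)=23528; answer 23528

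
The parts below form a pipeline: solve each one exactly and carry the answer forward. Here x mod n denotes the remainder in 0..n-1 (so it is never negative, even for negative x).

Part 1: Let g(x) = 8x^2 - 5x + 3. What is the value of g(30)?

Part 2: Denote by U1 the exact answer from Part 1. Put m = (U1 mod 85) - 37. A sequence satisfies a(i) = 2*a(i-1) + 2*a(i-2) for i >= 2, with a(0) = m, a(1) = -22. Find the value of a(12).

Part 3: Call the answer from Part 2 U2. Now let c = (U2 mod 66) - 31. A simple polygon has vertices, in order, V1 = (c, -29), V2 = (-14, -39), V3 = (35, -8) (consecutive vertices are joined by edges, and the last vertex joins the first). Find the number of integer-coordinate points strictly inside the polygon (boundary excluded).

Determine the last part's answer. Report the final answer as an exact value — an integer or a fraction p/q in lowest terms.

446

Part 1: 8*(30)^2 - 5*(30)^1 + 3 = (7200) + (-150) + (3) = 7053; answer 7053
Part 2: U1 = 7053; m = 46; a(2) = 2*(-22) + 2*(46) = 48; iterating: a(2)=48, a(3)=52, a(4)=200, a(5)=504, a(6)=1408, a(7)=3824, a(8)=10464, a(9)=28576, a(10)=78080, a(11)=213312, a(12)=582784; answer 582784
Part 3: U2 = 582784; c = -27; cross terms: (-27*-39 - -14*-29)=647, (-14*-8 - 35*-39)=1477, (35*-29 - -27*-8)=-1231; twice the area = |893| = 893; area = 893/2; boundary points = 1 + 1 + 1 = 3; strictly interior points = area - boundary/2 + 1 = 446; answer 446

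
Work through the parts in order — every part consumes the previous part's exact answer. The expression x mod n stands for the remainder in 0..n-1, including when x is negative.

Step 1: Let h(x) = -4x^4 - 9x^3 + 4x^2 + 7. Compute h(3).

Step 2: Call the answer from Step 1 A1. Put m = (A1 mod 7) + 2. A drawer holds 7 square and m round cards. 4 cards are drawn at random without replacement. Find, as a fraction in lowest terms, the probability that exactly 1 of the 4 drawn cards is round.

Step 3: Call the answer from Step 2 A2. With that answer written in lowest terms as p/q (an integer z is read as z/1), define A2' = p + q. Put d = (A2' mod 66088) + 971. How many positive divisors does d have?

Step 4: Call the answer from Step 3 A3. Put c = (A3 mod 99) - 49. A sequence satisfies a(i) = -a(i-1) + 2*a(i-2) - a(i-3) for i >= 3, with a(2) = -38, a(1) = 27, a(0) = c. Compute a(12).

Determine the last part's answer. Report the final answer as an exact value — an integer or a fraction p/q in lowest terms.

Step 1: -4*(3)^4 - 9*(3)^3 + 4*(3)^2 + 7 = (-324) + (-243) + (36) + (7) = -524; answer -524
Step 2: A1 = -524; m = 3; total draws C(10,4) = 210; favorable C(3,1)*C(7,3) = 105; P = 1/2; answer 1/2
Step 3: A2 = 1/2; threaded value p + q = 3; d = 974; 974 = 2 * 487; number of divisors = (1+1) * (1+1) = 4; answer 4
Step 4: A3 = 4; c = -45; a(3) = -1*(-38) + 2*(27) - 1*(-45) = 137; iterating: a(3)=137, a(4)=-240, a(5)=552, a(6)=-1169, a(7)=2513, a(8)=-5403, a(9)=11598, a(10)=-24917, a(11)=53516, a(12)=-114948; answer -114948

-114948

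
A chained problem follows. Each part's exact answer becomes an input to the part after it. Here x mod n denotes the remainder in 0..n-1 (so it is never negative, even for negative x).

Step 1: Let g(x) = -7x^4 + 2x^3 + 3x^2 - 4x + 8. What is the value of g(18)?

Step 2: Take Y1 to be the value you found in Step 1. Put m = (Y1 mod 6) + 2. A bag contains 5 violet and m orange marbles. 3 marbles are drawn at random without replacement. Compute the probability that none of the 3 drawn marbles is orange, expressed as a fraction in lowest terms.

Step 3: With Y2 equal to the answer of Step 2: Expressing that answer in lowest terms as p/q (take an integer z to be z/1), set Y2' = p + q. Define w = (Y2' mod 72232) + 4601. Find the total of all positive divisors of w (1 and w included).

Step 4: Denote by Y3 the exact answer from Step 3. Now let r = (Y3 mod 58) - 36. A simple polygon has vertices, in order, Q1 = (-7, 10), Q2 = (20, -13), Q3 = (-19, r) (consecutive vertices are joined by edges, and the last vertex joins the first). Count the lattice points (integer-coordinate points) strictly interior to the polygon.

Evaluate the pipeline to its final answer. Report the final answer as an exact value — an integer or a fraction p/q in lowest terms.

132

Step 1: -7*(18)^4 + 2*(18)^3 + 3*(18)^2 - 4*(18)^1 + 8 = (-734832) + (11664) + (972) + (-72) + (8) = -722260; answer -722260
Step 2: Y1 = -722260; m = 4; total draws C(9,3) = 84; favorable C(5,3) = 10; P = 5/42; answer 5/42
Step 3: Y2 = 5/42; threaded value p + q = 47; w = 4648; 4648 = 2^3 * 7 * 83; sigma = (1 + 2 + 4 + 8) * (1 + 7) * (1 + 83) = 15 * 8 * 84 = 10080; answer 10080
Step 4: Y3 = 10080; r = 10; cross terms: (-7*-13 - 20*10)=-109, (20*10 - -19*-13)=-47, (-19*10 - -7*10)=-120; twice the area = |-276| = 276; area = 138; boundary points = 1 + 1 + 12 = 14; strictly interior points = area - boundary/2 + 1 = 132; answer 132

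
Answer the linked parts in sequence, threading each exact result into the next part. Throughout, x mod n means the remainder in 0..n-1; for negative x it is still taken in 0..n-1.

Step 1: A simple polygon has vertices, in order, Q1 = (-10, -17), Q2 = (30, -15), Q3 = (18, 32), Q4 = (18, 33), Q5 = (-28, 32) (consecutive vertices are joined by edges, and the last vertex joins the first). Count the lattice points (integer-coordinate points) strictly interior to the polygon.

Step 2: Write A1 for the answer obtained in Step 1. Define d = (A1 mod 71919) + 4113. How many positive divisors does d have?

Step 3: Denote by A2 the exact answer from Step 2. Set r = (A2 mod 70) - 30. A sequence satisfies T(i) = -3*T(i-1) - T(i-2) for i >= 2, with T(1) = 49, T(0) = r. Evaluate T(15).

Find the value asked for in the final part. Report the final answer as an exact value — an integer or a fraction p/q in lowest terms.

Step 1: cross terms: (-10*-15 - 30*-17)=660, (30*32 - 18*-15)=1230, (18*33 - 18*32)=18, (18*32 - -28*33)=1500, (-28*-17 - -10*32)=796; twice the area = |4204| = 4204; area = 2102; boundary points = 2 + 1 + 1 + 1 + 1 = 6; strictly interior points = area - boundary/2 + 1 = 2100; answer 2100
Step 2: A1 = 2100; d = 6213; 6213 = 3 * 19 * 109; number of divisors = (1+1) * (1+1) * (1+1) = 8; answer 8
Step 3: A2 = 8; r = -22; T(2) = -3*(49) - 1*(-22) = -125; iterating: T(2)=-125, T(3)=326, T(4)=-853, T(5)=2233, T(6)=-5846, T(7)=15305, T(8)=-40069, T(9)=104902, T(10)=-274637, T(11)=719009, T(12)=-1882390, T(13)=4928161, T(14)=-12902093, T(15)=33778118; answer 33778118

33778118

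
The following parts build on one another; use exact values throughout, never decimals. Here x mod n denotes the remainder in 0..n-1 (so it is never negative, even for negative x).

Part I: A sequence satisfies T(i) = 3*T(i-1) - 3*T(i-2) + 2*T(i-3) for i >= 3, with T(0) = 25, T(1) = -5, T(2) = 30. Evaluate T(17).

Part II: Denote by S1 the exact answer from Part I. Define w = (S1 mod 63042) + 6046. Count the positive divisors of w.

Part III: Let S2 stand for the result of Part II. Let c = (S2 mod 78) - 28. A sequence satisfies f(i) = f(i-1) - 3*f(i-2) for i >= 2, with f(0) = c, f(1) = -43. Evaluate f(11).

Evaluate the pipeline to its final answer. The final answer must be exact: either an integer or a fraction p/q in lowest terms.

-8647

Part I: T(3) = 3*(30) - 3*(-5) + 2*(25) = 155; iterating: T(3)=155, T(4)=365, T(5)=690, T(6)=1285, T(7)=2515, T(8)=5070, T(9)=10235, T(10)=20525, T(11)=41010, T(12)=81925, T(13)=163795, T(14)=327630, T(15)=655355, T(16)=1310765, T(17)=2621490; answer 2621490
Part II: S1 = 2621490; w = 42814; 42814 = 2 * 21407; number of divisors = (1+1) * (1+1) = 4; answer 4
Part III: S2 = 4; c = -24; f(2) = 1*(-43) - 3*(-24) = 29; iterating: f(2)=29, f(3)=158, f(4)=71, f(5)=-403, f(6)=-616, f(7)=593, f(8)=2441, f(9)=662, f(10)=-6661, f(11)=-8647; answer -8647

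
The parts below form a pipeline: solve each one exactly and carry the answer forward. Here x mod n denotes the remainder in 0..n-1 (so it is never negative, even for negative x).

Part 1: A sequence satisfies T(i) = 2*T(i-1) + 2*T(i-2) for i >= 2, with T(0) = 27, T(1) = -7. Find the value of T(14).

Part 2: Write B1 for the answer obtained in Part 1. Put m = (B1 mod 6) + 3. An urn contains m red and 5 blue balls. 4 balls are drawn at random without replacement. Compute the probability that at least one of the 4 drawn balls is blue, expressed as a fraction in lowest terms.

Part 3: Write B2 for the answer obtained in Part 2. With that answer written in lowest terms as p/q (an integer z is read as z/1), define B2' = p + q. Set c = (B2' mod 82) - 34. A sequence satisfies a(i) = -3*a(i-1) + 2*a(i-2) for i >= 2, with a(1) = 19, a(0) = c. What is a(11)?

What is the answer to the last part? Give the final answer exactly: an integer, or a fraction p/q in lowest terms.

Part 1: T(2) = 2*(-7) + 2*(27) = 40; iterating: T(2)=40, T(3)=66, T(4)=212, T(5)=556, T(6)=1536, T(7)=4184, T(8)=11440, T(9)=31248, T(10)=85376, T(11)=233248, T(12)=637248, T(13)=1740992, T(14)=4756480; answer 4756480
Part 2: B1 = 4756480; m = 7; total draws C(12,4) = 495; complement C(7,4) = 35; favorable 495 - 35 = 460; P = 92/99; answer 92/99
Part 3: B2 = 92/99; threaded value p + q = 191; c = -7; a(2) = -3*(19) + 2*(-7) = -71; iterating: a(2)=-71, a(3)=251, a(4)=-895, a(5)=3187, a(6)=-11351, a(7)=40427, a(8)=-143983, a(9)=512803, a(10)=-1826375, a(11)=6504731; answer 6504731

6504731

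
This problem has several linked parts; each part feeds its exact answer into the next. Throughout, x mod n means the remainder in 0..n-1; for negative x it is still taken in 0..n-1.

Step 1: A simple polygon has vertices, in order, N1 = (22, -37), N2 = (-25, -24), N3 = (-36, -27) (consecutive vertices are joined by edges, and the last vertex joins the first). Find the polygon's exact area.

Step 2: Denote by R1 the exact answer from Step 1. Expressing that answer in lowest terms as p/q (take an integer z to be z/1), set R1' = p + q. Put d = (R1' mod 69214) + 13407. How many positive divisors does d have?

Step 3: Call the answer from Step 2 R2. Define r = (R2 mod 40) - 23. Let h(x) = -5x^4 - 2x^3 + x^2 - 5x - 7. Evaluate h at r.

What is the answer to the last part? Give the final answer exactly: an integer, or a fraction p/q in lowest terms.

Step 1: cross terms: (22*-24 - -25*-37)=-1453, (-25*-27 - -36*-24)=-189, (-36*-37 - 22*-27)=1926; twice the area = |284| = 284; area = 142; answer 142
Step 2: R1 = 142; threaded value p + q = 143; d = 13550; 13550 = 2 * 5^2 * 271; number of divisors = (1+1) * (2+1) * (1+1) = 12; answer 12
Step 3: R2 = 12; r = -11; -5*(-11)^4 - 2*(-11)^3 + 1*(-11)^2 - 5*(-11)^1 - 7 = (-73205) + (2662) + (121) + (55) + (-7) = -70374; answer -70374

-70374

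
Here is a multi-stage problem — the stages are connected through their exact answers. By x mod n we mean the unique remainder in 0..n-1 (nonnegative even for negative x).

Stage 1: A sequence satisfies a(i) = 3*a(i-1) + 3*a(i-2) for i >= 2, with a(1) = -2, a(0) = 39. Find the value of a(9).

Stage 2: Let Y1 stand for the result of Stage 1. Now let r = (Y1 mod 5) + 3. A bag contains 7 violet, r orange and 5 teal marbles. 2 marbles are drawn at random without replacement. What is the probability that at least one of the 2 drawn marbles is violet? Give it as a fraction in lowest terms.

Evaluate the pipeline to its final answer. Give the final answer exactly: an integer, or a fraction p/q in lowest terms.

98/153

Stage 1: a(2) = 3*(-2) + 3*(39) = 111; iterating: a(2)=111, a(3)=327, a(4)=1314, a(5)=4923, a(6)=18711, a(7)=70902, a(8)=268839, a(9)=1019223; answer 1019223
Stage 2: Y1 = 1019223; r = 6; total draws C(18,2) = 153; complement C(11,2) = 55; favorable 153 - 55 = 98; P = 98/153; answer 98/153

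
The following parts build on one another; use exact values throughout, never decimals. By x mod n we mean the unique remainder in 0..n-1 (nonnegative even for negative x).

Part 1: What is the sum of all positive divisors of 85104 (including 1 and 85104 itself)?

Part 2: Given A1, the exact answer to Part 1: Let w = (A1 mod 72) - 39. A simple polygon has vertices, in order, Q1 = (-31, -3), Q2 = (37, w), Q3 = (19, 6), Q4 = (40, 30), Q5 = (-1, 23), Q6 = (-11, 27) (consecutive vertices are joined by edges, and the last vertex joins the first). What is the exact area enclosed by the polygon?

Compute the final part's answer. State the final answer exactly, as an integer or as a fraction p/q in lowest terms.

Part 1: 85104 = 2^4 * 3^3 * 197; sigma = (1 + 2 + 4 + 8 + 16) * (1 + 3 + 9 + 27) * (1 + 197) = 31 * 40 * 198 = 245520; answer 245520
Part 2: A1 = 245520; w = -39; cross terms: (-31*-39 - 37*-3)=1320, (37*6 - 19*-39)=963, (19*30 - 40*6)=330, (40*23 - -1*30)=950, (-1*27 - -11*23)=226, (-11*-3 - -31*27)=870; twice the area = |4659| = 4659; area = 4659/2; answer 4659/2

4659/2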